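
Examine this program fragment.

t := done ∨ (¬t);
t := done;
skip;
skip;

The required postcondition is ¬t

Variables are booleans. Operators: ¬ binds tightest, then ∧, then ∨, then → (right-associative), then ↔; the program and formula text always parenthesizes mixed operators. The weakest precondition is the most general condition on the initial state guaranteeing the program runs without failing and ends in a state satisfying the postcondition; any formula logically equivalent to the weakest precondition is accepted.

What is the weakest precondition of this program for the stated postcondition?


Working backward. After the program, ¬t must hold.
Before skip: ¬t
Before skip: ¬t
Before t := done: ¬done
Before t := done ∨ (¬t): ¬done
Answer: WP = ¬done


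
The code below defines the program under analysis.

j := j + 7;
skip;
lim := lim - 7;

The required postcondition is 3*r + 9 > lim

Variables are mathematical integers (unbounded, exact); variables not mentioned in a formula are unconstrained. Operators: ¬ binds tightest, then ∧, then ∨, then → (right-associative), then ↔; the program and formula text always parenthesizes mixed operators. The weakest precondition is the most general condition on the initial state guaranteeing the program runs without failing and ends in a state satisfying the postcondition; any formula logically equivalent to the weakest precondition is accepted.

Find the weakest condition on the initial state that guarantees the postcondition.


Working backward. After the program, the postcondition 3*r + 9 > lim must hold; in canonical form it is 3*r > lim - 9.
Before lim := lim - 7: 3*r > lim - 16
Before skip: 3*r > lim - 16
Before j := j + 7: 3*r > lim - 16
Answer: WP = 3*r > lim - 16


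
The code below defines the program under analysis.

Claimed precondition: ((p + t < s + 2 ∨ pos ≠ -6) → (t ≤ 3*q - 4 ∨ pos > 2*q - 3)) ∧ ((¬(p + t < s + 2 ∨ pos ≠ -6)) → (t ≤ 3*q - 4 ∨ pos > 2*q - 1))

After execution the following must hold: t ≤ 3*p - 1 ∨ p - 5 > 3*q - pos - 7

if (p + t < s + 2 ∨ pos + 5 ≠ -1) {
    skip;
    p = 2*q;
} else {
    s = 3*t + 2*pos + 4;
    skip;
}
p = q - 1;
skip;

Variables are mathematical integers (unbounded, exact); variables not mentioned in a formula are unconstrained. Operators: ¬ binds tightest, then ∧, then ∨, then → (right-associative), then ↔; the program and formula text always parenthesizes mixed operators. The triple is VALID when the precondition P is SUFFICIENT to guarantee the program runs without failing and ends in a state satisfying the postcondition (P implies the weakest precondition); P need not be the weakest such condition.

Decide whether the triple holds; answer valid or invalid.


Working backward. After the program, the postcondition t ≤ 3*p - 1 ∨ p - 5 > 3*q - pos - 7 must hold; in canonical form it is t ≤ 3*p - 1 ∨ p + pos > 3*q - 2.
Before skip: t ≤ 3*p - 1 ∨ p + pos > 3*q - 2
Before p := q - 1: t ≤ 3*q - 4 ∨ pos > 2*q - 1
Then branch requires t ≤ 3*q - 4 ∨ pos > 2*q - 1; else branch requires t ≤ 3*q - 4 ∨ pos > 2*q - 1.
Before the if: ((p + t < s + 2 ∨ pos ≠ -6) → (t ≤ 3*q - 4 ∨ pos > 2*q - 1)) ∧ ((¬(p + t < s + 2 ∨ pos ≠ -6)) → (t ≤ 3*q - 4 ∨ pos > 2*q - 1))
The weakest precondition is ((p + t < s + 2 ∨ pos ≠ -6) → (t ≤ 3*q - 4 ∨ pos > 2*q - 1)) ∧ ((¬(p + t < s + 2 ∨ pos ≠ -6)) → (t ≤ 3*q - 4 ∨ pos > 2*q - 1)).
Check whether ((p + t < s + 2 ∨ pos ≠ -6) → (t ≤ 3*q - 4 ∨ pos > 2*q - 3)) ∧ ((¬(p + t < s + 2 ∨ pos ≠ -6)) → (t ≤ 3*q - 4 ∨ pos > 2*q - 1)) implies it.
Countermodel: at the initial state p = 5, pos = -1, q = 0, s = 0, t = -3, the precondition holds but the weakest precondition fails.
Answer: invalid


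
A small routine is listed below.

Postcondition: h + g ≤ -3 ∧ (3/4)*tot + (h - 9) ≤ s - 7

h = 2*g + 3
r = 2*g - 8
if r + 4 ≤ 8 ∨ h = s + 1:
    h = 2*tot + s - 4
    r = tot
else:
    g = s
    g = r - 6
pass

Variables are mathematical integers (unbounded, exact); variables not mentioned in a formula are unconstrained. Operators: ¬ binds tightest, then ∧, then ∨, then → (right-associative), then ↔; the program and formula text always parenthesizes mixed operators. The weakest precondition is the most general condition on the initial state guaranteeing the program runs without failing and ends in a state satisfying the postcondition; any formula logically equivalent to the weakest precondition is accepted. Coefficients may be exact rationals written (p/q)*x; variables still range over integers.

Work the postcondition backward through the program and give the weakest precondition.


Working backward. After the program, the postcondition h + g ≤ -3 ∧ (3/4)*tot + (h - 9) ≤ s - 7 must hold; in canonical form it is g + h ≤ -3 ∧ h + (3/4)*tot ≤ s + 2.
Before skip: g + h ≤ -3 ∧ h + (3/4)*tot ≤ s + 2
Then branch requires g + s + 2*tot ≤ 1 ∧ (11/4)*tot ≤ 6; else branch requires h + r ≤ 3 ∧ h + (3/4)*tot ≤ s + 2.
Before the if: ((r ≤ 4 ∨ h = s + 1) → (g + s + 2*tot ≤ 1 ∧ (11/4)*tot ≤ 6)) ∧ ((¬(r ≤ 4 ∨ h = s + 1)) → (h + r ≤ 3 ∧ h + (3/4)*tot ≤ s + 2))
Before r := 2*g - 8: ((2*g ≤ 12 ∨ h = s + 1) → (g + s + 2*tot ≤ 1 ∧ (11/4)*tot ≤ 6)) ∧ ((¬(2*g ≤ 12 ∨ h = s + 1)) → (2*g + h ≤ 11 ∧ h + (3/4)*tot ≤ s + 2))
Before h := 2*g + 3: ((2*g ≤ 12 ∨ 2*g = s - 2) → (g + s + 2*tot ≤ 1 ∧ (11/4)*tot ≤ 6)) ∧ ((¬(2*g ≤ 12 ∨ 2*g = s - 2)) → (4*g ≤ 8 ∧ 2*g + (3/4)*tot ≤ s - 1))
Answer: WP = ((2*g ≤ 12 ∨ 2*g = s - 2) → (g + s + 2*tot ≤ 1 ∧ (11/4)*tot ≤ 6)) ∧ ((¬(2*g ≤ 12 ∨ 2*g = s - 2)) → (4*g ≤ 8 ∧ 2*g + (3/4)*tot ≤ s - 1))


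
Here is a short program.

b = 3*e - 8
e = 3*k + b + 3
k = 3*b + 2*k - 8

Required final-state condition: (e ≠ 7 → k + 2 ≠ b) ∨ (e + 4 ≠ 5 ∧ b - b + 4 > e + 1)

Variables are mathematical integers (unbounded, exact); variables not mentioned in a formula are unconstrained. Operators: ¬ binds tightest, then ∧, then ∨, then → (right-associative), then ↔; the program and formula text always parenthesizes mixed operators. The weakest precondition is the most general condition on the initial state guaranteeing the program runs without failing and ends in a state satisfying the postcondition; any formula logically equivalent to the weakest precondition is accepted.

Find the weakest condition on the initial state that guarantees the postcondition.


Working backward. After the program, the postcondition (e ≠ 7 → k + 2 ≠ b) ∨ (e + 4 ≠ 5 ∧ b - b + 4 > e + 1) must hold; in canonical form it is (e ≠ 7 → k ≠ b - 2) ∨ (e ≠ 1 ∧ e < 3).
Before k := 3*b + 2*k - 8: (e ≠ 7 → 2*b + 2*k ≠ 6) ∨ (e ≠ 1 ∧ e < 3)
Before e := 3*k + b + 3: (b + 3*k ≠ 4 → 2*b + 2*k ≠ 6) ∨ (b + 3*k ≠ -2 ∧ b + 3*k < 0)
Before b := 3*e - 8: (3*e + 3*k ≠ 12 → 6*e + 2*k ≠ 22) ∨ (3*e + 3*k ≠ 6 ∧ 3*e + 3*k < 8)
Answer: WP = (3*e + 3*k ≠ 12 → 6*e + 2*k ≠ 22) ∨ (3*e + 3*k ≠ 6 ∧ 3*e + 3*k < 8)


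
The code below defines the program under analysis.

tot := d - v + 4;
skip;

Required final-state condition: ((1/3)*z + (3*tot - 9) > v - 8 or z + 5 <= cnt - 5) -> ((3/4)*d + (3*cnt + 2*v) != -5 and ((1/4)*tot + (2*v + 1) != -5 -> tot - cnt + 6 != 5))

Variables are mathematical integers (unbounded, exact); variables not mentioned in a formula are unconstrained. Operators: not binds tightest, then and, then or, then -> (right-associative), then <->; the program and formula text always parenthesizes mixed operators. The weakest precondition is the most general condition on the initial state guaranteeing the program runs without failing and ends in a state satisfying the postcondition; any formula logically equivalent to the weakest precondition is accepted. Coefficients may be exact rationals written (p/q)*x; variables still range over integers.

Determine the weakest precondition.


Working backward. After the program, the postcondition ((1/3)*z + (3*tot - 9) > v - 8 or z + 5 <= cnt - 5) -> ((3/4)*d + (3*cnt + 2*v) != -5 and ((1/4)*tot + (2*v + 1) != -5 -> tot - cnt + 6 != 5)) must hold; in canonical form it is (3*tot + (1/3)*z > v + 1 or z <= cnt - 10) -> (3*cnt + (3/4)*d + 2*v != -5 and ((1/4)*tot + 2*v != -6 -> tot != cnt - 1)).
Before skip: (3*tot + (1/3)*z > v + 1 or z <= cnt - 10) -> (3*cnt + (3/4)*d + 2*v != -5 and ((1/4)*tot + 2*v != -6 -> tot != cnt - 1))
Before tot := d - v + 4: (3*d + (1/3)*z > 4*v - 11 or z <= cnt - 10) -> (3*cnt + (3/4)*d + 2*v != -5 and ((1/4)*d + (7/4)*v != -7 -> d != cnt + v - 5))
Answer: WP = (3*d + (1/3)*z > 4*v - 11 or z <= cnt - 10) -> (3*cnt + (3/4)*d + 2*v != -5 and ((1/4)*d + (7/4)*v != -7 -> d != cnt + v - 5))


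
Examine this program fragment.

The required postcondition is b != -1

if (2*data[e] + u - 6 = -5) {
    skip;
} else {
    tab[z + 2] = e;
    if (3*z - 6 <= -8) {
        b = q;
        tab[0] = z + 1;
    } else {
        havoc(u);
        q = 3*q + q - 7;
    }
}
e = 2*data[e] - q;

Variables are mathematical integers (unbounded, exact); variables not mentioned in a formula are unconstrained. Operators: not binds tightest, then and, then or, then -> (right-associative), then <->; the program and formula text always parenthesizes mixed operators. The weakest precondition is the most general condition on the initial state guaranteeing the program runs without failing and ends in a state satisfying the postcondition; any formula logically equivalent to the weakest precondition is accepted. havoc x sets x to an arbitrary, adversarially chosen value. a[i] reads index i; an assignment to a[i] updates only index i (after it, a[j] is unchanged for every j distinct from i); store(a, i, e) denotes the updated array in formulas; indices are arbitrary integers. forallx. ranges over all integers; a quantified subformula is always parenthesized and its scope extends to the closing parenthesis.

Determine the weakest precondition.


Working backward. After the program, b != -1 must hold.
Before e := 2*data[e] - q: b != -1
Then branch requires b != -1; else branch requires (3*z <= -2 -> q != -1) and ((not (3*z <= -2)) -> b != -1).
Before the if: (2*data[e] + u = 1 -> b != -1) and ((not (2*data[e] + u = 1)) -> ((3*z <= -2 -> q != -1) and ((not (3*z <= -2)) -> b != -1)))
Answer: WP = (2*data[e] + u = 1 -> b != -1) and ((not (2*data[e] + u = 1)) -> ((3*z <= -2 -> q != -1) and ((not (3*z <= -2)) -> b != -1)))


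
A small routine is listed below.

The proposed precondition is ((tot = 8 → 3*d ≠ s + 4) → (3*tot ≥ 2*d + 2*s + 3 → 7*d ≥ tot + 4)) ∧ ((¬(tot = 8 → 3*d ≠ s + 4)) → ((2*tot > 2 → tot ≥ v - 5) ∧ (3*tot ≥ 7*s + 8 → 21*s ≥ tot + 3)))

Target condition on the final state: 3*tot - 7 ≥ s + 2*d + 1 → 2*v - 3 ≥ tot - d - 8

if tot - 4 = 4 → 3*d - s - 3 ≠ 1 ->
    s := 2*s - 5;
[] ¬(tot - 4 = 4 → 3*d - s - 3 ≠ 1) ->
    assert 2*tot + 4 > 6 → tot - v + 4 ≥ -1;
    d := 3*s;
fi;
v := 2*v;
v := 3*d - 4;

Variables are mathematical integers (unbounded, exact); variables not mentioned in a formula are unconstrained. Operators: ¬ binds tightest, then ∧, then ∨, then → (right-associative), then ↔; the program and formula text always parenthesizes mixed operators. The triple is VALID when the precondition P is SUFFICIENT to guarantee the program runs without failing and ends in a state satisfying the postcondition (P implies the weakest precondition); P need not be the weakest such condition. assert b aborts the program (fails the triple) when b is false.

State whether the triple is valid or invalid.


Working backward. After the program, the postcondition 3*tot - 7 ≥ s + 2*d + 1 → 2*v - 3 ≥ tot - d - 8 must hold; in canonical form it is 3*tot ≥ 2*d + s + 8 → d + 2*v ≥ tot - 5.
Before v := 3*d - 4: 3*tot ≥ 2*d + s + 8 → 7*d ≥ tot + 3
Before v := 2*v: 3*tot ≥ 2*d + s + 8 → 7*d ≥ tot + 3
Then branch requires 3*tot ≥ 2*d + 2*s + 3 → 7*d ≥ tot + 3; else branch requires (2*tot > 2 → tot ≥ v - 5) ∧ (3*tot ≥ 7*s + 8 → 21*s ≥ tot + 3).
Before the if: ((tot = 8 → 3*d ≠ s + 4) → (3*tot ≥ 2*d + 2*s + 3 → 7*d ≥ tot + 3)) ∧ ((¬(tot = 8 → 3*d ≠ s + 4)) → ((2*tot > 2 → tot ≥ v - 5) ∧ (3*tot ≥ 7*s + 8 → 21*s ≥ tot + 3)))
The weakest precondition is ((tot = 8 → 3*d ≠ s + 4) → (3*tot ≥ 2*d + 2*s + 3 → 7*d ≥ tot + 3)) ∧ ((¬(tot = 8 → 3*d ≠ s + 4)) → ((2*tot > 2 → tot ≥ v - 5) ∧ (3*tot ≥ 7*s + 8 → 21*s ≥ tot + 3))).
Check whether ((tot = 8 → 3*d ≠ s + 4) → (3*tot ≥ 2*d + 2*s + 3 → 7*d ≥ tot + 4)) ∧ ((¬(tot = 8 → 3*d ≠ s + 4)) → ((2*tot > 2 → tot ≥ v - 5) ∧ (3*tot ≥ 7*s + 8 → 21*s ≥ tot + 3))) implies it.
Every state satisfying the precondition satisfies the weakest precondition: the implication holds.
Answer: valid


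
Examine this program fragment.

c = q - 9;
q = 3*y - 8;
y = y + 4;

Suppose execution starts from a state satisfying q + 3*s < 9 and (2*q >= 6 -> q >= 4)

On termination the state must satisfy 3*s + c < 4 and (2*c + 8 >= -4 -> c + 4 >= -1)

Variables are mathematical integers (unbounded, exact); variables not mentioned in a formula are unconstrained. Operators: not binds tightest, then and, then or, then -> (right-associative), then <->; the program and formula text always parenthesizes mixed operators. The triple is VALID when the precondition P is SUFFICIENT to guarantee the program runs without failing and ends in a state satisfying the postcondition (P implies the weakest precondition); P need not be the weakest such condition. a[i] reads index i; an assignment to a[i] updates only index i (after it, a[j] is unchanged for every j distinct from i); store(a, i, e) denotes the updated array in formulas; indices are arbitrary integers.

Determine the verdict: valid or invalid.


Working backward. After the program, the postcondition 3*s + c < 4 and (2*c + 8 >= -4 -> c + 4 >= -1) must hold; in canonical form it is c + 3*s < 4 and (2*c >= -12 -> c >= -5).
Before y := y + 4: c + 3*s < 4 and (2*c >= -12 -> c >= -5)
Before q := 3*y - 8: c + 3*s < 4 and (2*c >= -12 -> c >= -5)
Before c := q - 9: q + 3*s < 13 and (2*q >= 6 -> q >= 4)
The weakest precondition is q + 3*s < 13 and (2*q >= 6 -> q >= 4).
Check whether q + 3*s < 9 and (2*q >= 6 -> q >= 4) implies it.
Every state satisfying the precondition satisfies the weakest precondition: the implication holds.
Answer: valid


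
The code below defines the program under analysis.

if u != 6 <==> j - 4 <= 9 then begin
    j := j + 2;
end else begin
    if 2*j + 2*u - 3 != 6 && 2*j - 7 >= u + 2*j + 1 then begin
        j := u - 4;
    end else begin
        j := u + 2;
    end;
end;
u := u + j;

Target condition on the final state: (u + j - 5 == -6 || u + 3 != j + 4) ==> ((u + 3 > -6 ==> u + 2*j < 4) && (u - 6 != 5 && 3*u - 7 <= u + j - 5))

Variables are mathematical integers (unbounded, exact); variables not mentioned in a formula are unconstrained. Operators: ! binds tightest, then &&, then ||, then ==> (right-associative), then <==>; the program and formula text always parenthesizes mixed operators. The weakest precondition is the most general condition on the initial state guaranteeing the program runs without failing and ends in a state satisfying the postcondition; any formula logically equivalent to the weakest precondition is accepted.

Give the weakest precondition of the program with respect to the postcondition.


Working backward. After the program, the postcondition (u + j - 5 == -6 || u + 3 != j + 4) ==> ((u + 3 > -6 ==> u + 2*j < 4) && (u - 6 != 5 && 3*u - 7 <= u + j - 5)) must hold; in canonical form it is (j + u == -1 || u != j + 1) ==> ((u > -9 ==> 2*j + u < 4) && u != 11 && 2*u <= j + 2).
Before u := u + j: (2*j + u == -1 || u != 1) ==> ((j + u > -9 ==> 3*j + u < 4) && j + u != 11 && j + 2*u <= 2)
Then branch requires (2*j + u == -5 || u != 1) ==> ((j + u > -11 ==> 3*j + u < -2) && j + u != 9 && j + 2*u <= 0); else branch requires ((2*j + 2*u != 9 && u <= -8) ==> ((3*u == 7 || u != 1) ==> ((2*u > -5 ==> 4*u < 16) && 2*u != 15 && 3*u <= 6))) && ((!(2*j + 2*u != 9 && u <= -8)) ==> ((3*u == -5 || u != 1) ==> ((2*u > -11 ==> 4*u < -2) && 2*u != 9 && 3*u <= 0))).
Before the if: ((u != 6 <==> j <= 13) ==> ((2*j + u == -5 || u != 1) ==> ((j + u > -11 ==> 3*j + u < -2) && j + u != 9 && j + 2*u <= 0))) && ((!(u != 6 <==> j <= 13)) ==> (((2*j + 2*u != 9 && u <= -8) ==> ((3*u == 7 || u != 1) ==> ((2*u > -5 ==> 4*u < 16) && 2*u != 15 && 3*u <= 6))) && ((!(2*j + 2*u != 9 && u <= -8)) ==> ((3*u == -5 || u != 1) ==> ((2*u > -11 ==> 4*u < -2) && 2*u != 9 && 3*u <= 0)))))
Answer: WP = ((u != 6 <==> j <= 13) ==> ((2*j + u == -5 || u != 1) ==> ((j + u > -11 ==> 3*j + u < -2) && j + u != 9 && j + 2*u <= 0))) && ((!(u != 6 <==> j <= 13)) ==> (((2*j + 2*u != 9 && u <= -8) ==> ((3*u == 7 || u != 1) ==> ((2*u > -5 ==> 4*u < 16) && 2*u != 15 && 3*u <= 6))) && ((!(2*j + 2*u != 9 && u <= -8)) ==> ((3*u == -5 || u != 1) ==> ((2*u > -11 ==> 4*u < -2) && 2*u != 9 && 3*u <= 0)))))


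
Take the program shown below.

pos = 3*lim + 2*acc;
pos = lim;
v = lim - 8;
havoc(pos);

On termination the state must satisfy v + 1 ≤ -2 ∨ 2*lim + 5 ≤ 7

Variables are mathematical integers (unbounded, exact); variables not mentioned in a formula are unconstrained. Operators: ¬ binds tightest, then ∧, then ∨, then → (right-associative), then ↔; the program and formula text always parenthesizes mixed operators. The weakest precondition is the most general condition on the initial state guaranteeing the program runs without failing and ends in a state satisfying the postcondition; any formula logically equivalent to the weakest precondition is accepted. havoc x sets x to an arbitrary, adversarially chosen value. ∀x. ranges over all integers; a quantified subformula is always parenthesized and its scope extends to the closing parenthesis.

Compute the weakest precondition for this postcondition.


Working backward. After the program, the postcondition v + 1 ≤ -2 ∨ 2*lim + 5 ≤ 7 must hold; in canonical form it is v ≤ -3 ∨ 2*lim ≤ 2.
Before havoc pos: v ≤ -3 ∨ 2*lim ≤ 2
Before v := lim - 8: lim ≤ 5 ∨ 2*lim ≤ 2
Before pos := lim: lim ≤ 5 ∨ 2*lim ≤ 2
Before pos := 3*lim + 2*acc: lim ≤ 5 ∨ 2*lim ≤ 2
Answer: WP = lim ≤ 5 ∨ 2*lim ≤ 2


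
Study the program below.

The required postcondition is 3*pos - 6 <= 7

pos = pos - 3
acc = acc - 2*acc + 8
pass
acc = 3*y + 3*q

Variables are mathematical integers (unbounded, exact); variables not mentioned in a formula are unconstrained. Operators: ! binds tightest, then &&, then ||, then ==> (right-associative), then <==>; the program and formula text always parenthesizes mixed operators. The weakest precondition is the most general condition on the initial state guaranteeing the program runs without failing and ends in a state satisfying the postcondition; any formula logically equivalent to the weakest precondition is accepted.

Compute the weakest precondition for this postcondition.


Working backward. After the program, the postcondition 3*pos - 6 <= 7 must hold; in canonical form it is 3*pos <= 13.
Before acc := 3*y + 3*q: 3*pos <= 13
Before skip: 3*pos <= 13
Before acc := acc - 2*acc + 8: 3*pos <= 13
Before pos := pos - 3: 3*pos <= 22
Answer: WP = 3*pos <= 22


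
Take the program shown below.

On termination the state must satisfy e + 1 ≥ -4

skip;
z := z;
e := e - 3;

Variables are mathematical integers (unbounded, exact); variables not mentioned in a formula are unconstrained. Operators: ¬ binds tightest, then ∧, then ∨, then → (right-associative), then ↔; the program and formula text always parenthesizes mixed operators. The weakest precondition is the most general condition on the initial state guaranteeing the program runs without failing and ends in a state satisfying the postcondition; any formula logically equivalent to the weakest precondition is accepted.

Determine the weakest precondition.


Working backward. After the program, the postcondition e + 1 ≥ -4 must hold; in canonical form it is e ≥ -5.
Before e := e - 3: e ≥ -2
Before z := z: e ≥ -2
Before skip: e ≥ -2
Answer: WP = e ≥ -2


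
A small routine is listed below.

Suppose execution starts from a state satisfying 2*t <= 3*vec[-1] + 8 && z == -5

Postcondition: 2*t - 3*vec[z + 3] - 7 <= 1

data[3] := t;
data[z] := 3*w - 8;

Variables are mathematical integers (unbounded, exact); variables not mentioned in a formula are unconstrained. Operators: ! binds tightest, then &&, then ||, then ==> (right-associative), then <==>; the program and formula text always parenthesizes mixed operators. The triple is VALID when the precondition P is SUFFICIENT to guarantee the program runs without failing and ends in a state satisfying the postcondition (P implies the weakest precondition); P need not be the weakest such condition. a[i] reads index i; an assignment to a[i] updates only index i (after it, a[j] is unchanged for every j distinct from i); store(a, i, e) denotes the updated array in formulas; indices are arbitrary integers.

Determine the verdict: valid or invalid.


Working backward. After the program, the postcondition 2*t - 3*vec[z + 3] - 7 <= 1 must hold; in canonical form it is 2*t <= 3*vec[z + 3] + 8.
Before data[z] := 3*w - 8: 2*t <= 3*vec[z + 3] + 8
Before data[3] := t: 2*t <= 3*vec[z + 3] + 8
The weakest precondition is 2*t <= 3*vec[z + 3] + 8.
Check whether 2*t <= 3*vec[-1] + 8 && z == -5 implies it.
Countermodel: at the initial state t = 0, vec = {[-2] = -3, [-1] = 0, elsewhere 0}, z = -5, the precondition holds but the weakest precondition fails.
Answer: invalid


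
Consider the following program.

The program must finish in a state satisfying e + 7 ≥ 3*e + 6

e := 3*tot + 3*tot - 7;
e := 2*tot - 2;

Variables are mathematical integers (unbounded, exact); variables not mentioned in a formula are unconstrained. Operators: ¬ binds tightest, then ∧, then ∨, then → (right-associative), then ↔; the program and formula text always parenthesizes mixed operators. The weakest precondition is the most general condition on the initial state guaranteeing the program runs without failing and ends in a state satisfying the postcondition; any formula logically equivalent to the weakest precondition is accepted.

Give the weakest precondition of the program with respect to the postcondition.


Working backward. After the program, the postcondition e + 7 ≥ 3*e + 6 must hold; in canonical form it is 2*e ≤ 1.
Before e := 2*tot - 2: 4*tot ≤ 5
Before e := 3*tot + 3*tot - 7: 4*tot ≤ 5
Answer: WP = 4*tot ≤ 5


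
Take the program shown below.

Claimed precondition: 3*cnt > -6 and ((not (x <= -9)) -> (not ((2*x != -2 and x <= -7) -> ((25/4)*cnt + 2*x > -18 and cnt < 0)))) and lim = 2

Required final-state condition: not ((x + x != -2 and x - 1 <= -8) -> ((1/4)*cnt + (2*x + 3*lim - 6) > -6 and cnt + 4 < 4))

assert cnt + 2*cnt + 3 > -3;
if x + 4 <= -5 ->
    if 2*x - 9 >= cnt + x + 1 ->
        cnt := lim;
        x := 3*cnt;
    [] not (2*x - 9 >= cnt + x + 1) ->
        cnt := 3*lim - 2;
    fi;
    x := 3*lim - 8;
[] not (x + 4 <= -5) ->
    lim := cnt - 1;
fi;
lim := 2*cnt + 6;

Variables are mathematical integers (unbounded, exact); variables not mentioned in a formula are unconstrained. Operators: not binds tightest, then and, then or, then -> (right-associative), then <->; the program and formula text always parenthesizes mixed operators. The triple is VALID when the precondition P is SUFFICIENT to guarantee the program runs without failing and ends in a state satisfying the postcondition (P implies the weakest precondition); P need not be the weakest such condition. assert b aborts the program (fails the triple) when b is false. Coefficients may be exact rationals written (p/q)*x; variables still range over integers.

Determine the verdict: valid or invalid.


Working backward. After the program, the postcondition not ((x + x != -2 and x - 1 <= -8) -> ((1/4)*cnt + (2*x + 3*lim - 6) > -6 and cnt + 4 < 4)) must hold; in canonical form it is not ((2*x != -2 and x <= -7) -> ((1/4)*cnt + 3*lim + 2*x > 0 and cnt < 0)).
Before lim := 2*cnt + 6: not ((2*x != -2 and x <= -7) -> ((25/4)*cnt + 2*x > -18 and cnt < 0))
Then branch requires (x >= cnt + 10 -> (not ((6*lim != 14 and 3*lim <= 1) -> ((49/4)*lim > -2 and lim < 0)))) and ((not (x >= cnt + 10)) -> (not ((6*lim != 14 and 3*lim <= 1) -> ((99/4)*lim > 21/2 and 3*lim < 2)))); else branch requires not ((2*x != -2 and x <= -7) -> ((25/4)*cnt + 2*x > -18 and cnt < 0)).
Before the if: (x <= -9 -> ((x >= cnt + 10 -> (not ((6*lim != 14 and 3*lim <= 1) -> ((49/4)*lim > -2 and lim < 0)))) and ((not (x >= cnt + 10)) -> (not ((6*lim != 14 and 3*lim <= 1) -> ((99/4)*lim > 21/2 and 3*lim < 2)))))) and ((not (x <= -9)) -> (not ((2*x != -2 and x <= -7) -> ((25/4)*cnt + 2*x > -18 and cnt < 0))))
Before assert cnt + 2*cnt + 3 > -3: 3*cnt > -6 and (x <= -9 -> ((x >= cnt + 10 -> (not ((6*lim != 14 and 3*lim <= 1) -> ((49/4)*lim > -2 and lim < 0)))) and ((not (x >= cnt + 10)) -> (not ((6*lim != 14 and 3*lim <= 1) -> ((99/4)*lim > 21/2 and 3*lim < 2)))))) and ((not (x <= -9)) -> (not ((2*x != -2 and x <= -7) -> ((25/4)*cnt + 2*x > -18 and cnt < 0))))
The weakest precondition is 3*cnt > -6 and (x <= -9 -> ((x >= cnt + 10 -> (not ((6*lim != 14 and 3*lim <= 1) -> ((49/4)*lim > -2 and lim < 0)))) and ((not (x >= cnt + 10)) -> (not ((6*lim != 14 and 3*lim <= 1) -> ((99/4)*lim > 21/2 and 3*lim < 2)))))) and ((not (x <= -9)) -> (not ((2*x != -2 and x <= -7) -> ((25/4)*cnt + 2*x > -18 and cnt < 0)))).
Check whether 3*cnt > -6 and ((not (x <= -9)) -> (not ((2*x != -2 and x <= -7) -> ((25/4)*cnt + 2*x > -18 and cnt < 0)))) and lim = 2 implies it.
Countermodel: at the initial state cnt = -1, lim = 2, x = -9, the precondition holds but the weakest precondition fails.
Answer: invalid


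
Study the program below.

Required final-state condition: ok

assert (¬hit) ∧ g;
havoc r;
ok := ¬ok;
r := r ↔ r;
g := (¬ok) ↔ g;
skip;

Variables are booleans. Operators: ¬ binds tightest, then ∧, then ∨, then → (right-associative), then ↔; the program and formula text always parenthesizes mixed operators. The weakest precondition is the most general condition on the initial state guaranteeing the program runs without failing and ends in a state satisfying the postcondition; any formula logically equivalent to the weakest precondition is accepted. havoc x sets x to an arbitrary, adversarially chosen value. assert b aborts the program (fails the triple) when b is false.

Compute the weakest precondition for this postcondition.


Working backward. After the program, ok must hold.
Before skip: ok
Before g := (¬ok) ↔ g: ok
Before r := r ↔ r: ok
Before ok := ¬ok: ¬ok
Before havoc r: ¬ok
Before assert (¬hit) ∧ g: (¬hit) ∧ g ∧ (¬ok)
Answer: WP = (¬hit) ∧ g ∧ (¬ok)


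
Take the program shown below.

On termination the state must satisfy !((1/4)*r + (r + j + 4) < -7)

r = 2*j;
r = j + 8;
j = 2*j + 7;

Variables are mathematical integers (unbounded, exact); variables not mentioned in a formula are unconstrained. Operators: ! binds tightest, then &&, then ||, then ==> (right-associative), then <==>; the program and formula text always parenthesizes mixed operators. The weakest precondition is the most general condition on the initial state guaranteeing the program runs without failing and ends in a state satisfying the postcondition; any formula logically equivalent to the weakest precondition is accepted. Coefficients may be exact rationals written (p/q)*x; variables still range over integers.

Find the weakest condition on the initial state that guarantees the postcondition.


Working backward. After the program, the postcondition !((1/4)*r + (r + j + 4) < -7) must hold; in canonical form it is !(j + (5/4)*r < -11).
Before j := 2*j + 7: !(2*j + (5/4)*r < -18)
Before r := j + 8: !((13/4)*j < -28)
Before r := 2*j: !((13/4)*j < -28)
Answer: WP = !((13/4)*j < -28)


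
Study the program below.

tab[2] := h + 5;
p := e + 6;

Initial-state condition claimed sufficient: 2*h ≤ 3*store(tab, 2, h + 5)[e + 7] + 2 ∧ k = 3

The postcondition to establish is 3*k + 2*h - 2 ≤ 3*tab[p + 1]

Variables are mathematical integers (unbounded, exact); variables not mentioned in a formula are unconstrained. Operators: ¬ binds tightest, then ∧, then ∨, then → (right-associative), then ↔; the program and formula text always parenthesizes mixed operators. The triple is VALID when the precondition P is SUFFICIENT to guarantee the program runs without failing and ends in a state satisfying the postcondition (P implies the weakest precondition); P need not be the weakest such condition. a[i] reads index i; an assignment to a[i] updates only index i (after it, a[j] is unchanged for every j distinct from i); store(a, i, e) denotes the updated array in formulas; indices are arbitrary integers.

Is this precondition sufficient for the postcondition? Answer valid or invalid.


Working backward. After the program, the postcondition 3*k + 2*h - 2 ≤ 3*tab[p + 1] must hold; in canonical form it is 2*h + 3*k ≤ 3*tab[p + 1] + 2.
Before p := e + 6: 2*h + 3*k ≤ 3*tab[e + 7] + 2
Before tab[2] := h + 5: 2*h + 3*k ≤ 3*store(tab, 2, h + 5)[e + 7] + 2
The weakest precondition is 2*h + 3*k ≤ 3*store(tab, 2, h + 5)[e + 7] + 2.
Check whether 2*h ≤ 3*store(tab, 2, h + 5)[e + 7] + 2 ∧ k = 3 implies it.
Countermodel: at the initial state e = -5, h = -9, k = 3, tab = {[2] = 3, elsewhere 3}, the precondition holds but the weakest precondition fails.
Answer: invalid


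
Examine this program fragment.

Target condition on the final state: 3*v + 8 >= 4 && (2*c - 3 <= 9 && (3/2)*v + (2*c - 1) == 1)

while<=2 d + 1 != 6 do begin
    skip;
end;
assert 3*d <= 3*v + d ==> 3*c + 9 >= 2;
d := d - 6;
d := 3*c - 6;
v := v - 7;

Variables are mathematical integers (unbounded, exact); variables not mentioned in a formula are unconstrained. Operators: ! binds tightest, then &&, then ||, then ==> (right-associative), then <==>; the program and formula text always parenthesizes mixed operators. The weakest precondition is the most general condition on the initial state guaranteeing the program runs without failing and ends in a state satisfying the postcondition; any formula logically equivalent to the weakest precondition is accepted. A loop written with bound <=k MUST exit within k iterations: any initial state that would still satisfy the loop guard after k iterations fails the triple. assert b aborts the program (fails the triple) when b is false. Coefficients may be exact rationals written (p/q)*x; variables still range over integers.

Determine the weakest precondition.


Working backward. After the program, the postcondition 3*v + 8 >= 4 && (2*c - 3 <= 9 && (3/2)*v + (2*c - 1) == 1) must hold; in canonical form it is 3*v >= -4 && 2*c <= 12 && 2*c + (3/2)*v == 2.
Before v := v - 7: 3*v >= 17 && 2*c <= 12 && 2*c + (3/2)*v == 25/2
Before d := 3*c - 6: 3*v >= 17 && 2*c <= 12 && 2*c + (3/2)*v == 25/2
Before d := d - 6: 3*v >= 17 && 2*c <= 12 && 2*c + (3/2)*v == 25/2
Before assert 3*d <= 3*v + d ==> 3*c + 9 >= 2: (2*d <= 3*v ==> 3*c >= -7) && 3*v >= 17 && 2*c <= 12 && 2*c + (3/2)*v == 25/2
Before the loop (bound <=2), unroll the exhaustion recursion (WP_0 = exit-now case; WP_j = one more guarded iteration, up to j = 2):
  WP_0: (!(d != 5)) && (2*d <= 3*v ==> 3*c >= -7) && 3*v >= 17 && 2*c <= 12 && 2*c + (3/2)*v == 25/2
  WP_1: (d != 5 ==> ((!(d != 5)) && (2*d <= 3*v ==> 3*c >= -7) && 3*v >= 17 && 2*c <= 12 && 2*c + (3/2)*v == 25/2)) && ((!(d != 5)) ==> ((2*d <= 3*v ==> 3*c >= -7) && 3*v >= 17 && 2*c <= 12 && 2*c + (3/2)*v == 25/2))
  WP_2: (d != 5 ==> ((d != 5 ==> ((!(d != 5)) && (2*d <= 3*v ==> 3*c >= -7) && 3*v >= 17 && 2*c <= 12 && 2*c + (3/2)*v == 25/2)) && ((!(d != 5)) ==> ((2*d <= 3*v ==> 3*c >= -7) && 3*v >= 17 && 2*c <= 12 && 2*c + (3/2)*v == 25/2)))) && ((!(d != 5)) ==> ((2*d <= 3*v ==> 3*c >= -7) && 3*v >= 17 && 2*c <= 12 && 2*c + (3/2)*v == 25/2))
So before the loop: (d != 5 ==> ((d != 5 ==> ((!(d != 5)) && (2*d <= 3*v ==> 3*c >= -7) && 3*v >= 17 && 2*c <= 12 && 2*c + (3/2)*v == 25/2)) && ((!(d != 5)) ==> ((2*d <= 3*v ==> 3*c >= -7) && 3*v >= 17 && 2*c <= 12 && 2*c + (3/2)*v == 25/2)))) && ((!(d != 5)) ==> ((2*d <= 3*v ==> 3*c >= -7) && 3*v >= 17 && 2*c <= 12 && 2*c + (3/2)*v == 25/2))
Answer: WP = (d != 5 ==> ((d != 5 ==> ((!(d != 5)) && (2*d <= 3*v ==> 3*c >= -7) && 3*v >= 17 && 2*c <= 12 && 2*c + (3/2)*v == 25/2)) && ((!(d != 5)) ==> ((2*d <= 3*v ==> 3*c >= -7) && 3*v >= 17 && 2*c <= 12 && 2*c + (3/2)*v == 25/2)))) && ((!(d != 5)) ==> ((2*d <= 3*v ==> 3*c >= -7) && 3*v >= 17 && 2*c <= 12 && 2*c + (3/2)*v == 25/2))


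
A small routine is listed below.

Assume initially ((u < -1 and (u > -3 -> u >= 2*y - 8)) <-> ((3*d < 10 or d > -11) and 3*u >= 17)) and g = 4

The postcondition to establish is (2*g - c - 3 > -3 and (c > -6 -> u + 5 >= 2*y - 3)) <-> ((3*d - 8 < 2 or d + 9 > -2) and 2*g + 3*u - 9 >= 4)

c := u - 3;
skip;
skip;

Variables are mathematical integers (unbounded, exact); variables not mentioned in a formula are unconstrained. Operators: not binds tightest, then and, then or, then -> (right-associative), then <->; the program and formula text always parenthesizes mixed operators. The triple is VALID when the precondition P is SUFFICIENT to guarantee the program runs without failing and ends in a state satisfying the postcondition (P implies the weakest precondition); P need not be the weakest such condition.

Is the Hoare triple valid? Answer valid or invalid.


Working backward. After the program, the postcondition (2*g - c - 3 > -3 and (c > -6 -> u + 5 >= 2*y - 3)) <-> ((3*d - 8 < 2 or d + 9 > -2) and 2*g + 3*u - 9 >= 4) must hold; in canonical form it is (2*g > c and (c > -6 -> u >= 2*y - 8)) <-> ((3*d < 10 or d > -11) and 2*g + 3*u >= 13).
Before skip: (2*g > c and (c > -6 -> u >= 2*y - 8)) <-> ((3*d < 10 or d > -11) and 2*g + 3*u >= 13)
Before skip: (2*g > c and (c > -6 -> u >= 2*y - 8)) <-> ((3*d < 10 or d > -11) and 2*g + 3*u >= 13)
Before c := u - 3: (2*g > u - 3 and (u > -3 -> u >= 2*y - 8)) <-> ((3*d < 10 or d > -11) and 2*g + 3*u >= 13)
The weakest precondition is (2*g > u - 3 and (u > -3 -> u >= 2*y - 8)) <-> ((3*d < 10 or d > -11) and 2*g + 3*u >= 13).
Check whether ((u < -1 and (u > -3 -> u >= 2*y - 8)) <-> ((3*d < 10 or d > -11) and 3*u >= 17)) and g = 4 implies it.
Countermodel: at the initial state d = 0, g = 4, u = 3, y = 6, the precondition holds but the weakest precondition fails.
Answer: invalid


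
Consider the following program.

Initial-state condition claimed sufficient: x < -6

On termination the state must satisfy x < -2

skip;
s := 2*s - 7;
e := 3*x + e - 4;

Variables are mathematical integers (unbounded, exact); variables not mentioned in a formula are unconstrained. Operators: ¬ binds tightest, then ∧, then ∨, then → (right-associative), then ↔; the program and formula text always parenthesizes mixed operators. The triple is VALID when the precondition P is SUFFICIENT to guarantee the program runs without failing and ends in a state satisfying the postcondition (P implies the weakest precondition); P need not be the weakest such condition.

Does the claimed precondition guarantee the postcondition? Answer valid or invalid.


Working backward. After the program, x < -2 must hold.
Before e := 3*x + e - 4: x < -2
Before s := 2*s - 7: x < -2
Before skip: x < -2
The weakest precondition is x < -2.
Check whether x < -6 implies it.
Every state satisfying the precondition satisfies the weakest precondition: the implication holds.
Answer: valid


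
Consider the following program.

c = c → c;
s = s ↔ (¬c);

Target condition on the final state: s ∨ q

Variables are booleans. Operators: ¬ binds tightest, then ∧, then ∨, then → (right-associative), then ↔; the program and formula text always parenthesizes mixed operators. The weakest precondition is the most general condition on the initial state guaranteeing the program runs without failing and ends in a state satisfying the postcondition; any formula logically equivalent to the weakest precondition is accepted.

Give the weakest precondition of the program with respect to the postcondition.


Working backward. After the program, s ∨ q must hold.
Before s := s ↔ (¬c): (s ↔ (¬c)) ∨ q
Before c := c → c: (¬s) ∨ q
Answer: WP = (¬s) ∨ q


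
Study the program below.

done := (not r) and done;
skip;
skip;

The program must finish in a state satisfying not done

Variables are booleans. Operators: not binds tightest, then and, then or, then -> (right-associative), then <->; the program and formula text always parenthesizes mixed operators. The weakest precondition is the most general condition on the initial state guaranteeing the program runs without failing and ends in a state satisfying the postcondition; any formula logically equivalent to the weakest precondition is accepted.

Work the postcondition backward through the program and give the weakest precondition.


Working backward. After the program, not done must hold.
Before skip: not done
Before skip: not done
Before done := (not r) and done: not ((not r) and done)
Answer: WP = not ((not r) and done)


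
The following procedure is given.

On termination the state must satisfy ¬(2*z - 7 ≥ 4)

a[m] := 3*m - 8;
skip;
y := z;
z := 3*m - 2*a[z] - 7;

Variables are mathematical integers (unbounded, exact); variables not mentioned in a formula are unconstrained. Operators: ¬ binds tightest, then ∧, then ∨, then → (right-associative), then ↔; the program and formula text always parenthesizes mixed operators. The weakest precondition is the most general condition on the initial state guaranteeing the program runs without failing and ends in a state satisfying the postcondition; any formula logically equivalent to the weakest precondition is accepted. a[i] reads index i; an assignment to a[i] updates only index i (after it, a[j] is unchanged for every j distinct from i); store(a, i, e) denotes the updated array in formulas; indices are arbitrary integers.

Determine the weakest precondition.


Working backward. After the program, the postcondition ¬(2*z - 7 ≥ 4) must hold; in canonical form it is ¬(2*z ≥ 11).
Before z := 3*m - 2*a[z] - 7: ¬(6*m ≥ 4*a[z] + 25)
Before y := z: ¬(6*m ≥ 4*a[z] + 25)
Before skip: ¬(6*m ≥ 4*a[z] + 25)
Before a[m] := 3*m - 8: ¬(6*m ≥ 4*store(a, m, 3*m - 8)[z] + 25)
Answer: WP = ¬(6*m ≥ 4*store(a, m, 3*m - 8)[z] + 25)


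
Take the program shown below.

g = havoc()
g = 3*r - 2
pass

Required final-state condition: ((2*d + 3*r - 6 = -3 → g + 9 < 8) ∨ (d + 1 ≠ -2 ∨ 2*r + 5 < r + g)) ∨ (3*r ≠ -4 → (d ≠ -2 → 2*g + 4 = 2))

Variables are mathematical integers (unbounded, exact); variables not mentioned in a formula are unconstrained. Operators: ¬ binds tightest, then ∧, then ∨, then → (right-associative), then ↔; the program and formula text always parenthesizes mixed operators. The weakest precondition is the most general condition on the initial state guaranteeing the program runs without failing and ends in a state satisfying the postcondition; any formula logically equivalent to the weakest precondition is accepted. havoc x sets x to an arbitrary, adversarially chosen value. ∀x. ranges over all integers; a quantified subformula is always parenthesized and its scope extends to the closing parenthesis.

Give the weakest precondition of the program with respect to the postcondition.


Working backward. After the program, the postcondition ((2*d + 3*r - 6 = -3 → g + 9 < 8) ∨ (d + 1 ≠ -2 ∨ 2*r + 5 < r + g)) ∨ (3*r ≠ -4 → (d ≠ -2 → 2*g + 4 = 2)) must hold; in canonical form it is (2*d + 3*r = 3 → g < -1) ∨ d ≠ -3 ∨ r < g - 5 ∨ (3*r ≠ -4 → (d ≠ -2 → 2*g = -2)).
Before skip: (2*d + 3*r = 3 → g < -1) ∨ d ≠ -3 ∨ r < g - 5 ∨ (3*r ≠ -4 → (d ≠ -2 → 2*g = -2))
Before g := 3*r - 2: (2*d + 3*r = 3 → 3*r < 1) ∨ d ≠ -3 ∨ 2*r > 7 ∨ (3*r ≠ -4 → (d ≠ -2 → 6*r = 2))
Before havoc g: (2*d + 3*r = 3 → 3*r < 1) ∨ d ≠ -3 ∨ 2*r > 7 ∨ (3*r ≠ -4 → (d ≠ -2 → 6*r = 2))
Answer: WP = (2*d + 3*r = 3 → 3*r < 1) ∨ d ≠ -3 ∨ 2*r > 7 ∨ (3*r ≠ -4 → (d ≠ -2 → 6*r = 2))


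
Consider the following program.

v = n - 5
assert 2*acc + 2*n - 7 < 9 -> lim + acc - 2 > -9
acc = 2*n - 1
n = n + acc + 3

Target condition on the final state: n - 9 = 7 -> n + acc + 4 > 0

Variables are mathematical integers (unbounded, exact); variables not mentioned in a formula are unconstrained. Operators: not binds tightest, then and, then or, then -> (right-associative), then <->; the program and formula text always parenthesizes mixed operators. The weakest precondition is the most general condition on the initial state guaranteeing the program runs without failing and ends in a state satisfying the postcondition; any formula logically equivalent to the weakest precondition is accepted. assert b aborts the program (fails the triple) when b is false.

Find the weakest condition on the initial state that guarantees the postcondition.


Working backward. After the program, the postcondition n - 9 = 7 -> n + acc + 4 > 0 must hold; in canonical form it is n = 16 -> acc + n > -4.
Before n := n + acc + 3: acc + n = 13 -> 2*acc + n > -7
Before acc := 2*n - 1: 3*n = 14 -> 5*n > -5
Before assert 2*acc + 2*n - 7 < 9 -> lim + acc - 2 > -9: (2*acc + 2*n < 16 -> acc + lim > -7) and (3*n = 14 -> 5*n > -5)
Before v := n - 5: (2*acc + 2*n < 16 -> acc + lim > -7) and (3*n = 14 -> 5*n > -5)
Answer: WP = (2*acc + 2*n < 16 -> acc + lim > -7) and (3*n = 14 -> 5*n > -5)
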